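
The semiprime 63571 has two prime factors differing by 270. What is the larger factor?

421

Since p = q + 270, we have 63571 = q(q + 270), so q² + 270q − 63571 = 0.
Discriminant: 270² + 4·63571 = 72900 + 254284 = 327184; √327184 = 572.
q = (−270 + 572)/2 = 151, and p = q + 270 = 421.
Check: 151 · 421 = 63571.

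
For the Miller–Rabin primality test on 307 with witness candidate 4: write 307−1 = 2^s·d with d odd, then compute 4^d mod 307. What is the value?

307 − 1 = 306 = 2^1 · 153, so d = 153.
4^1 ≡ 4 (mod 307)
4^2 ≡ 4^2 = 16 ≡ 16 (mod 307)
4^4 ≡ 16^2 = 256 ≡ 256 (mod 307)
4^8 ≡ 256^2 = 65536 ≡ 145 (mod 307)
4^16 ≡ 145^2 = 21025 ≡ 149 (mod 307)
4^32 ≡ 149^2 = 22201 ≡ 97 (mod 307)
4^64 ≡ 97^2 = 9409 ≡ 199 (mod 307)
4^128 ≡ 199^2 = 39601 ≡ 305 (mod 307)
153 = 128 + 16 + 8 + 1 in binary powers of 2.
So 4^153 ≡ 305 · 149 · 145 · 4 ≡ 1 (mod 307).
Since 4^d ≡ 1 (mod 307), base 4 does not prove 307 composite.

1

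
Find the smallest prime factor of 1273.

1273 is odd.
Digit sum 13, not divisible by 3.
Ends in 3: not divisible by 5.
7: 1273 = 7·181 + 6
11: 1273 = 11·115 + 8
13: 1273 = 13·97 + 12
17: 1273 = 17·74 + 15
19: 1273 = 19·67

19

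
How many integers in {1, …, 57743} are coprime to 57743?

48384

Factor: 57743 = 7 · 73 · 113.
φ(57743) = (7−1) · (73−1) · (113−1) = 6 · 72 · 112 = 48384.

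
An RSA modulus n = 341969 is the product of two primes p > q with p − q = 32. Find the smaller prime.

569

Since p = q + 32, we have 341969 = q(q + 32), so q² + 32q − 341969 = 0.
Discriminant: 32² + 4·341969 = 1024 + 1367876 = 1368900; √1368900 = 1170.
q = (−32 + 1170)/2 = 569, and p = q + 32 = 601.
Check: 569 · 601 = 341969.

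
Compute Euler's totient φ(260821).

234000

Factor: 260821 = 11 · 131 · 181.
φ(260821) = (11−1) · (131−1) · (181−1) = 10 · 130 · 180 = 234000.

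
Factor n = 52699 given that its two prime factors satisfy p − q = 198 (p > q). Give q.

Since p = q + 198, we have 52699 = q(q + 198), so q² + 198q − 52699 = 0.
Discriminant: 198² + 4·52699 = 39204 + 210796 = 250000; √250000 = 500.
q = (−198 + 500)/2 = 151, and p = q + 198 = 349.
Check: 151 · 349 = 52699.

151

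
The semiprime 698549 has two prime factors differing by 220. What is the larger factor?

953

Since p = q + 220, we have 698549 = q(q + 220), so q² + 220q − 698549 = 0.
Discriminant: 220² + 4·698549 = 48400 + 2794196 = 2842596; √2842596 = 1686.
q = (−220 + 1686)/2 = 733, and p = q + 220 = 953.
Check: 733 · 953 = 698549.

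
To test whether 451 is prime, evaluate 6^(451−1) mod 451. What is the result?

155

6^1 ≡ 6 (mod 451)
6^2 ≡ 6^2 = 36 ≡ 36 (mod 451)
6^4 ≡ 36^2 = 1296 ≡ 394 (mod 451)
6^8 ≡ 394^2 = 155236 ≡ 92 (mod 451)
6^16 ≡ 92^2 = 8464 ≡ 346 (mod 451)
6^32 ≡ 346^2 = 119716 ≡ 201 (mod 451)
6^64 ≡ 201^2 = 40401 ≡ 262 (mod 451)
6^128 ≡ 262^2 = 68644 ≡ 92 (mod 451)
6^256 ≡ 92^2 = 8464 ≡ 346 (mod 451)
450 = 256 + 128 + 64 + 2 in binary powers of 2.
So 6^450 ≡ 346 · 92 · 262 · 36 ≡ 155 (mod 451).
Since 155 ≠ 1, base 6 is a Fermat witness: 451 is composite.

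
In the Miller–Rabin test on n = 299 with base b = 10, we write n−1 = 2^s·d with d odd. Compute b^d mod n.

17

299 − 1 = 298 = 2^1 · 149, so d = 149.
10^1 ≡ 10 (mod 299)
10^2 ≡ 10^2 = 100 ≡ 100 (mod 299)
10^4 ≡ 100^2 = 10000 ≡ 133 (mod 299)
10^8 ≡ 133^2 = 17689 ≡ 48 (mod 299)
10^16 ≡ 48^2 = 2304 ≡ 211 (mod 299)
10^32 ≡ 211^2 = 44521 ≡ 269 (mod 299)
10^64 ≡ 269^2 = 72361 ≡ 3 (mod 299)
10^128 ≡ 3^2 = 9 ≡ 9 (mod 299)
149 = 128 + 16 + 4 + 1 in binary powers of 2.
So 10^149 ≡ 9 · 211 · 133 · 10 ≡ 17 (mod 299).
Squaring chain: 17; never reaches −1, so base 10 is a Miller–Rabin witness that 299 is composite.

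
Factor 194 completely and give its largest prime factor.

97

194 = 2 · 97
97 is prime.
So 194 = 2 · 97; the largest prime factor is 97.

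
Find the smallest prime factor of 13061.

13061 is odd.
Digit sum 11, not divisible by 3.
Ends in 1: not divisible by 5.
7: 13061 = 7·1865 + 6
11: 13061 = 11·1187 + 4
13: 13061 = 13·1004 + 9
17: 13061 = 17·768 + 5
19: 13061 = 19·687 + 8
23: 13061 = 23·567 + 20
29: 13061 = 29·450 + 11
31: 13061 = 31·421 + 10
37: 13061 = 37·353

37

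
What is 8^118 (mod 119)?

8^1 ≡ 8 (mod 119)
8^2 ≡ 8^2 = 64 ≡ 64 (mod 119)
8^4 ≡ 64^2 = 4096 ≡ 50 (mod 119)
8^8 ≡ 50^2 = 2500 ≡ 1 (mod 119)
8^16 ≡ 1^2 = 1 ≡ 1 (mod 119)
8^32 ≡ 1^2 = 1 ≡ 1 (mod 119)
8^64 ≡ 1^2 = 1 ≡ 1 (mod 119)
118 = 64 + 32 + 16 + 4 + 2 in binary powers of 2.
So 8^118 ≡ 1 · 1 · 1 · 50 · 64 ≡ 106 (mod 119).
Since 106 ≠ 1, base 8 is a Fermat witness: 119 is composite.

106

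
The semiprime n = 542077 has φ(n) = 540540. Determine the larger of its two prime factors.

991

φ(n) = (p−1)(q−1) = n − (p+q) + 1, so p + q = 542077 − 540540 + 1 = 1538.
p and q are the roots of t² − 1538t + 542077 = 0.
Discriminant: 1538² − 4·542077 = 2365444 − 2168308 = 197136; √197136 = 444.
q = (1538 − 444)/2 = 547, p = (1538 + 444)/2 = 991.
Check: 547 · 991 = 542077.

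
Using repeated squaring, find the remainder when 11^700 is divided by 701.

1

11^1 ≡ 11 (mod 701)
11^2 ≡ 11^2 = 121 ≡ 121 (mod 701)
11^4 ≡ 121^2 = 14641 ≡ 621 (mod 701)
11^8 ≡ 621^2 = 385641 ≡ 91 (mod 701)
11^16 ≡ 91^2 = 8281 ≡ 570 (mod 701)
11^32 ≡ 570^2 = 324900 ≡ 337 (mod 701)
11^64 ≡ 337^2 = 113569 ≡ 7 (mod 701)
11^128 ≡ 7^2 = 49 ≡ 49 (mod 701)
11^256 ≡ 49^2 = 2401 ≡ 298 (mod 701)
11^512 ≡ 298^2 = 88804 ≡ 478 (mod 701)
700 = 512 + 128 + 32 + 16 + 8 + 4 in binary powers of 2.
So 11^700 ≡ 478 · 49 · 337 · 570 · 91 · 621 ≡ 1 (mod 701).
Since the result is 1, base 11 gives no evidence that 701 is composite.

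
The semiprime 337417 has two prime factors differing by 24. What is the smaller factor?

569

Since p = q + 24, we have 337417 = q(q + 24), so q² + 24q − 337417 = 0.
Discriminant: 24² + 4·337417 = 576 + 1349668 = 1350244; √1350244 = 1162.
q = (−24 + 1162)/2 = 569, and p = q + 24 = 593.
Check: 569 · 593 = 337417.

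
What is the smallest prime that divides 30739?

30739 is odd.
Digit sum 22, not divisible by 3.
Ends in 9: not divisible by 5.
7: 30739 = 7·4391 + 2
11: 30739 = 11·2794 + 5
13: 30739 = 13·2364 + 7
17: 30739 = 17·1808 + 3
19: 30739 = 19·1617 + 16
23: 30739 = 23·1336 + 11
29: 30739 = 29·1059 + 28
31: 30739 = 31·991 + 18
37: 30739 = 37·830 + 29
41: 30739 = 41·749 + 30
43: 30739 = 43·714 + 37
47: 30739 = 47·654 + 1
53: 30739 = 53·579 + 52
59: 30739 = 59·521

59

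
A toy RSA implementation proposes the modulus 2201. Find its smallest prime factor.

2201 is odd.
Digit sum 5, not divisible by 3.
Ends in 1: not divisible by 5.
7: 2201 = 7·314 + 3
11: 2201 = 11·200 + 1
13: 2201 = 13·169 + 4
17: 2201 = 17·129 + 8
19: 2201 = 19·115 + 16
23: 2201 = 23·95 + 16
29: 2201 = 29·75 + 26
31: 2201 = 31·71

31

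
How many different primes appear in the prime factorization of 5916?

5916 = 2^2 · 1479
1479 = 3 · 493
493 = 17 · 29
5916 = 2^2 · 3 · 17 · 29, which has 4 distinct prime factors.

4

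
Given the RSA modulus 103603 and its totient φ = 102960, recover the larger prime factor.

φ(n) = (p−1)(q−1) = n − (p+q) + 1, so p + q = 103603 − 102960 + 1 = 644.
p and q are the roots of t² − 644t + 103603 = 0.
Discriminant: 644² − 4·103603 = 414736 − 414412 = 324; √324 = 18.
q = (644 − 18)/2 = 313, p = (644 + 18)/2 = 331.
Check: 313 · 331 = 103603.

331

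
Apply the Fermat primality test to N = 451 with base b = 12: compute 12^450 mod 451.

12^1 ≡ 12 (mod 451)
12^2 ≡ 12^2 = 144 ≡ 144 (mod 451)
12^4 ≡ 144^2 = 20736 ≡ 441 (mod 451)
12^8 ≡ 441^2 = 194481 ≡ 100 (mod 451)
12^16 ≡ 100^2 = 10000 ≡ 78 (mod 451)
12^32 ≡ 78^2 = 6084 ≡ 221 (mod 451)
12^64 ≡ 221^2 = 48841 ≡ 133 (mod 451)
12^128 ≡ 133^2 = 17689 ≡ 100 (mod 451)
12^256 ≡ 100^2 = 10000 ≡ 78 (mod 451)
450 = 256 + 128 + 64 + 2 in binary powers of 2.
So 12^450 ≡ 78 · 100 · 133 · 144 ≡ 419 (mod 451).
Since 419 ≠ 1, base 12 is a Fermat witness: 451 is composite.

419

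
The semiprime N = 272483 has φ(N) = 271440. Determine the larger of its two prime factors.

523

φ(n) = (p−1)(q−1) = n − (p+q) + 1, so p + q = 272483 − 271440 + 1 = 1044.
p and q are the roots of t² − 1044t + 272483 = 0.
Discriminant: 1044² − 4·272483 = 1089936 − 1089932 = 4; √4 = 2.
q = (1044 − 2)/2 = 521, p = (1044 + 2)/2 = 523.
Check: 521 · 523 = 272483.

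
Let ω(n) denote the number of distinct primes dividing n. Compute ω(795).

795 = 3 · 265
265 = 5 · 53
795 = 3 · 5 · 53, which has 3 distinct prime factors.

3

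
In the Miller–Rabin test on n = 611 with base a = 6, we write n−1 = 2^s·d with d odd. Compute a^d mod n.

314

611 − 1 = 610 = 2^1 · 305, so d = 305.
6^1 ≡ 6 (mod 611)
6^2 ≡ 6^2 = 36 ≡ 36 (mod 611)
6^4 ≡ 36^2 = 1296 ≡ 74 (mod 611)
6^8 ≡ 74^2 = 5476 ≡ 588 (mod 611)
6^16 ≡ 588^2 = 345744 ≡ 529 (mod 611)
6^32 ≡ 529^2 = 279841 ≡ 3 (mod 611)
6^64 ≡ 3^2 = 9 ≡ 9 (mod 611)
6^128 ≡ 9^2 = 81 ≡ 81 (mod 611)
6^256 ≡ 81^2 = 6561 ≡ 451 (mod 611)
305 = 256 + 32 + 16 + 1 in binary powers of 2.
So 6^305 ≡ 451 · 3 · 529 · 6 ≡ 314 (mod 611).
Squaring chain: 314; never reaches −1, so base 6 is a Miller–Rabin witness that 611 is composite.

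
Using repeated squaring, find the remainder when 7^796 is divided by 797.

1

7^1 ≡ 7 (mod 797)
7^2 ≡ 7^2 = 49 ≡ 49 (mod 797)
7^4 ≡ 49^2 = 2401 ≡ 10 (mod 797)
7^8 ≡ 10^2 = 100 ≡ 100 (mod 797)
7^16 ≡ 100^2 = 10000 ≡ 436 (mod 797)
7^32 ≡ 436^2 = 190096 ≡ 410 (mod 797)
7^64 ≡ 410^2 = 168100 ≡ 730 (mod 797)
7^128 ≡ 730^2 = 532900 ≡ 504 (mod 797)
7^256 ≡ 504^2 = 254016 ≡ 570 (mod 797)
7^512 ≡ 570^2 = 324900 ≡ 521 (mod 797)
796 = 512 + 256 + 16 + 8 + 4 in binary powers of 2.
So 7^796 ≡ 521 · 570 · 436 · 100 · 10 ≡ 1 (mod 797).
Since the result is 1, base 7 gives no evidence that 797 is composite.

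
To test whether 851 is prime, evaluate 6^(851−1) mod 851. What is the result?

6^1 ≡ 6 (mod 851)
6^2 ≡ 6^2 = 36 ≡ 36 (mod 851)
6^4 ≡ 36^2 = 1296 ≡ 445 (mod 851)
6^8 ≡ 445^2 = 198025 ≡ 593 (mod 851)
6^16 ≡ 593^2 = 351649 ≡ 186 (mod 851)
6^32 ≡ 186^2 = 34596 ≡ 556 (mod 851)
6^64 ≡ 556^2 = 309136 ≡ 223 (mod 851)
6^128 ≡ 223^2 = 49729 ≡ 371 (mod 851)
6^256 ≡ 371^2 = 137641 ≡ 630 (mod 851)
6^512 ≡ 630^2 = 396900 ≡ 334 (mod 851)
850 = 512 + 256 + 64 + 16 + 2 in binary powers of 2.
So 6^850 ≡ 334 · 630 · 223 · 186 · 36 ≡ 147 (mod 851).
Since 147 ≠ 1, base 6 is a Fermat witness: 851 is composite.

147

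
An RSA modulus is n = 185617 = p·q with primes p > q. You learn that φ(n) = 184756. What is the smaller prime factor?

419

φ(n) = (p−1)(q−1) = n − (p+q) + 1, so p + q = 185617 − 184756 + 1 = 862.
p and q are the roots of t² − 862t + 185617 = 0.
Discriminant: 862² − 4·185617 = 743044 − 742468 = 576; √576 = 24.
q = (862 − 24)/2 = 419, p = (862 + 24)/2 = 443.
Check: 419 · 443 = 185617.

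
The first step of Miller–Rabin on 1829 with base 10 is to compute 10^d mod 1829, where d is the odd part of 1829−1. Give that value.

1829 − 1 = 1828 = 2^2 · 457, so d = 457.
10^1 ≡ 10 (mod 1829)
10^2 ≡ 10^2 = 100 ≡ 100 (mod 1829)
10^4 ≡ 100^2 = 10000 ≡ 855 (mod 1829)
10^8 ≡ 855^2 = 731025 ≡ 1254 (mod 1829)
10^16 ≡ 1254^2 = 1572516 ≡ 1405 (mod 1829)
10^32 ≡ 1405^2 = 1974025 ≡ 534 (mod 1829)
10^64 ≡ 534^2 = 285156 ≡ 1661 (mod 1829)
10^128 ≡ 1661^2 = 2758921 ≡ 789 (mod 1829)
10^256 ≡ 789^2 = 622521 ≡ 661 (mod 1829)
457 = 256 + 128 + 64 + 8 + 1 in binary powers of 2.
So 10^457 ≡ 661 · 789 · 1661 · 1254 · 10 ≡ 1043 (mod 1829).
Squaring chain: 1043 → 1423; never reaches −1, so base 10 is a Miller–Rabin witness that 1829 is composite.

1043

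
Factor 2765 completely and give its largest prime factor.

2765 = 5 · 553
553 = 7 · 79
79 is prime.
So 2765 = 5 · 7 · 79; the largest prime factor is 79.

79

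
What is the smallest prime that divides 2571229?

2571229 is odd.
Digit sum 28, not divisible by 3.
Ends in 9: not divisible by 5.
7: 2571229 = 7·367318 + 3
11: 2571229 = 11·233748 + 1
13: 2571229 = 13·197786 + 11
17: 2571229 = 17·151248 + 13
19: 2571229 = 19·135327 + 16
23: 2571229 = 23·111792 + 13
29: 2571229 = 29·88663 + 2
31: 2571229 = 31·82942 + 27
37: 2571229 = 37·69492 + 25
41: 2571229 = 41·62712 + 37
43: 2571229 = 43·59796 + 1
47: 2571229 = 47·54707

47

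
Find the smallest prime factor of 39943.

59

39943 is odd.
Digit sum 28, not divisible by 3.
Ends in 3: not divisible by 5.
7: 39943 = 7·5706 + 1
11: 39943 = 11·3631 + 2
13: 39943 = 13·3072 + 7
17: 39943 = 17·2349 + 10
19: 39943 = 19·2102 + 5
23: 39943 = 23·1736 + 15
29: 39943 = 29·1377 + 10
31: 39943 = 31·1288 + 15
37: 39943 = 37·1079 + 20
41: 39943 = 41·974 + 9
43: 39943 = 43·928 + 39
47: 39943 = 47·849 + 40
53: 39943 = 53·753 + 34
59: 39943 = 59·677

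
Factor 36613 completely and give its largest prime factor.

47

36613 = 19 · 1927
1927 = 41 · 47
47 is prime.
So 36613 = 19 · 41 · 47; the largest prime factor is 47.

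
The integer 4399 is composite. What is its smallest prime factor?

53

4399 is odd.
Digit sum 25, not divisible by 3.
Ends in 9: not divisible by 5.
7: 4399 = 7·628 + 3
11: 4399 = 11·399 + 10
13: 4399 = 13·338 + 5
17: 4399 = 17·258 + 13
19: 4399 = 19·231 + 10
23: 4399 = 23·191 + 6
29: 4399 = 29·151 + 20
31: 4399 = 31·141 + 28
37: 4399 = 37·118 + 33
41: 4399 = 41·107 + 12
43: 4399 = 43·102 + 13
47: 4399 = 47·93 + 28
53: 4399 = 53·83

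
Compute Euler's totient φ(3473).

3300

Factor: 3473 = 23 · 151.
φ(3473) = (23−1) · (151−1) = 22 · 150 = 3300.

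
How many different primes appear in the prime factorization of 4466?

4466 = 2 · 2233
2233 = 7 · 319
319 = 11 · 29
4466 = 2 · 7 · 11 · 29, which has 4 distinct prime factors.

4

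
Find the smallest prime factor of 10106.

2

10106 is even: 2 divides it.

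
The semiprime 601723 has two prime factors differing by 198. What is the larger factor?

Since p = q + 198, we have 601723 = q(q + 198), so q² + 198q − 601723 = 0.
Discriminant: 198² + 4·601723 = 39204 + 2406892 = 2446096; √2446096 = 1564.
q = (−198 + 1564)/2 = 683, and p = q + 198 = 881.
Check: 683 · 881 = 601723.

881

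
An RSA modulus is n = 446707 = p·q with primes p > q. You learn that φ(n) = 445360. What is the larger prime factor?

φ(n) = (p−1)(q−1) = n − (p+q) + 1, so p + q = 446707 − 445360 + 1 = 1348.
p and q are the roots of t² − 1348t + 446707 = 0.
Discriminant: 1348² − 4·446707 = 1817104 − 1786828 = 30276; √30276 = 174.
q = (1348 − 174)/2 = 587, p = (1348 + 174)/2 = 761.
Check: 587 · 761 = 446707.

761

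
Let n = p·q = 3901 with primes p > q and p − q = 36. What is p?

Since p = q + 36, we have 3901 = q(q + 36), so q² + 36q − 3901 = 0.
Discriminant: 36² + 4·3901 = 1296 + 15604 = 16900; √16900 = 130.
q = (−36 + 130)/2 = 47, and p = q + 36 = 83.
Check: 47 · 83 = 3901.

83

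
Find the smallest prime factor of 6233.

6233 is odd.
Digit sum 14, not divisible by 3.
Ends in 3: not divisible by 5.
7: 6233 = 7·890 + 3
11: 6233 = 11·566 + 7
13: 6233 = 13·479 + 6
17: 6233 = 17·366 + 11
19: 6233 = 19·328 + 1
23: 6233 = 23·271

23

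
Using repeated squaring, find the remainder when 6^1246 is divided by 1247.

6^1 ≡ 6 (mod 1247)
6^2 ≡ 6^2 = 36 ≡ 36 (mod 1247)
6^4 ≡ 36^2 = 1296 ≡ 49 (mod 1247)
6^8 ≡ 49^2 = 2401 ≡ 1154 (mod 1247)
6^16 ≡ 1154^2 = 1331716 ≡ 1167 (mod 1247)
6^32 ≡ 1167^2 = 1361889 ≡ 165 (mod 1247)
6^64 ≡ 165^2 = 27225 ≡ 1038 (mod 1247)
6^128 ≡ 1038^2 = 1077444 ≡ 36 (mod 1247)
6^256 ≡ 36^2 = 1296 ≡ 49 (mod 1247)
6^512 ≡ 49^2 = 2401 ≡ 1154 (mod 1247)
6^1024 ≡ 1154^2 = 1331716 ≡ 1167 (mod 1247)
1246 = 1024 + 128 + 64 + 16 + 8 + 4 + 2 in binary powers of 2.
So 6^1246 ≡ 1167 · 36 · 1038 · 1167 · 1154 · 49 · 36 ≡ 436 (mod 1247).
Since 436 ≠ 1, base 6 is a Fermat witness: 1247 is composite.

436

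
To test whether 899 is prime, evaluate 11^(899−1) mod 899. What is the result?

382

11^1 ≡ 11 (mod 899)
11^2 ≡ 11^2 = 121 ≡ 121 (mod 899)
11^4 ≡ 121^2 = 14641 ≡ 257 (mod 899)
11^8 ≡ 257^2 = 66049 ≡ 422 (mod 899)
11^16 ≡ 422^2 = 178084 ≡ 82 (mod 899)
11^32 ≡ 82^2 = 6724 ≡ 431 (mod 899)
11^64 ≡ 431^2 = 185761 ≡ 567 (mod 899)
11^128 ≡ 567^2 = 321489 ≡ 546 (mod 899)
11^256 ≡ 546^2 = 298116 ≡ 547 (mod 899)
11^512 ≡ 547^2 = 299209 ≡ 741 (mod 899)
898 = 512 + 256 + 128 + 2 in binary powers of 2.
So 11^898 ≡ 741 · 547 · 546 · 121 ≡ 382 (mod 899).
Since 382 ≠ 1, base 11 is a Fermat witness: 899 is composite.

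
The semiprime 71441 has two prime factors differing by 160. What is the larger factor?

Since p = q + 160, we have 71441 = q(q + 160), so q² + 160q − 71441 = 0.
Discriminant: 160² + 4·71441 = 25600 + 285764 = 311364; √311364 = 558.
q = (−160 + 558)/2 = 199, and p = q + 160 = 359.
Check: 199 · 359 = 71441.

359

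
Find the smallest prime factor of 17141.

61

17141 is odd.
Digit sum 14, not divisible by 3.
Ends in 1: not divisible by 5.
7: 17141 = 7·2448 + 5
11: 17141 = 11·1558 + 3
13: 17141 = 13·1318 + 7
17: 17141 = 17·1008 + 5
19: 17141 = 19·902 + 3
23: 17141 = 23·745 + 6
29: 17141 = 29·591 + 2
31: 17141 = 31·552 + 29
37: 17141 = 37·463 + 10
41: 17141 = 41·418 + 3
43: 17141 = 43·398 + 27
47: 17141 = 47·364 + 33
53: 17141 = 53·323 + 22
59: 17141 = 59·290 + 31
61: 17141 = 61·281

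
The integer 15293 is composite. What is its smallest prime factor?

15293 is odd.
Digit sum 20, not divisible by 3.
Ends in 3: not divisible by 5.
7: 15293 = 7·2184 + 5
11: 15293 = 11·1390 + 3
13: 15293 = 13·1176 + 5
17: 15293 = 17·899 + 10
19: 15293 = 19·804 + 17
23: 15293 = 23·664 + 21
29: 15293 = 29·527 + 10
31: 15293 = 31·493 + 10
37: 15293 = 37·413 + 12
41: 15293 = 41·373

41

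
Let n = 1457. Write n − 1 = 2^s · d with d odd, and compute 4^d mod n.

1457 − 1 = 1456 = 2^4 · 91, so d = 91.
4^1 ≡ 4 (mod 1457)
4^2 ≡ 4^2 = 16 ≡ 16 (mod 1457)
4^4 ≡ 16^2 = 256 ≡ 256 (mod 1457)
4^8 ≡ 256^2 = 65536 ≡ 1428 (mod 1457)
4^16 ≡ 1428^2 = 2039184 ≡ 841 (mod 1457)
4^32 ≡ 841^2 = 707281 ≡ 636 (mod 1457)
4^64 ≡ 636^2 = 404496 ≡ 907 (mod 1457)
91 = 64 + 16 + 8 + 2 + 1 in binary powers of 2.
So 4^91 ≡ 907 · 841 · 1428 · 16 · 4 ≡ 717 (mod 1457).
Squaring chain: 717 → 1225 → 1372 → 1397; never reaches −1, so base 4 is a Miller–Rabin witness that 1457 is composite.

717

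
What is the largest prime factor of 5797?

31

5797 = 11 · 527
527 = 17 · 31
31 is prime.
So 5797 = 11 · 17 · 31; the largest prime factor is 31.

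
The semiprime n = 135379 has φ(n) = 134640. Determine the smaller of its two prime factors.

331

φ(n) = (p−1)(q−1) = n − (p+q) + 1, so p + q = 135379 − 134640 + 1 = 740.
p and q are the roots of t² − 740t + 135379 = 0.
Discriminant: 740² − 4·135379 = 547600 − 541516 = 6084; √6084 = 78.
q = (740 − 78)/2 = 331, p = (740 + 78)/2 = 409.
Check: 331 · 409 = 135379.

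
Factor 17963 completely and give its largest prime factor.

71

17963 = 11 · 1633
1633 = 23 · 71
71 is prime.
So 17963 = 11 · 23 · 71; the largest prime factor is 71.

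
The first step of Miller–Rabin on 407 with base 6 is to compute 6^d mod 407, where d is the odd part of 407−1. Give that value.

216

407 − 1 = 406 = 2^1 · 203, so d = 203.
6^1 ≡ 6 (mod 407)
6^2 ≡ 6^2 = 36 ≡ 36 (mod 407)
6^4 ≡ 36^2 = 1296 ≡ 75 (mod 407)
6^8 ≡ 75^2 = 5625 ≡ 334 (mod 407)
6^16 ≡ 334^2 = 111556 ≡ 38 (mod 407)
6^32 ≡ 38^2 = 1444 ≡ 223 (mod 407)
6^64 ≡ 223^2 = 49729 ≡ 75 (mod 407)
6^128 ≡ 75^2 = 5625 ≡ 334 (mod 407)
203 = 128 + 64 + 8 + 2 + 1 in binary powers of 2.
So 6^203 ≡ 334 · 75 · 334 · 36 · 6 ≡ 216 (mod 407).
Squaring chain: 216; never reaches −1, so base 6 is a Miller–Rabin witness that 407 is composite.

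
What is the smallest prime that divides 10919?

10919 is odd.
Digit sum 20, not divisible by 3.
Ends in 9: not divisible by 5.
7: 10919 = 7·1559 + 6
11: 10919 = 11·992 + 7
13: 10919 = 13·839 + 12
17: 10919 = 17·642 + 5
19: 10919 = 19·574 + 13
23: 10919 = 23·474 + 17
29: 10919 = 29·376 + 15
31: 10919 = 31·352 + 7
37: 10919 = 37·295 + 4
41: 10919 = 41·266 + 13
43: 10919 = 43·253 + 40
47: 10919 = 47·232 + 15
53: 10919 = 53·206 + 1
59: 10919 = 59·185 + 4
61: 10919 = 61·179

61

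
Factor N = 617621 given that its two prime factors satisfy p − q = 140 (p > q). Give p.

Since p = q + 140, we have 617621 = q(q + 140), so q² + 140q − 617621 = 0.
Discriminant: 140² + 4·617621 = 19600 + 2470484 = 2490084; √2490084 = 1578.
q = (−140 + 1578)/2 = 719, and p = q + 140 = 859.
Check: 719 · 859 = 617621.

859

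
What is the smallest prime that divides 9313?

9313 is odd.
Digit sum 16, not divisible by 3.
Ends in 3: not divisible by 5.
7: 9313 = 7·1330 + 3
11: 9313 = 11·846 + 7
13: 9313 = 13·716 + 5
17: 9313 = 17·547 + 14
19: 9313 = 19·490 + 3
23: 9313 = 23·404 + 21
29: 9313 = 29·321 + 4
31: 9313 = 31·300 + 13
37: 9313 = 37·251 + 26
41: 9313 = 41·227 + 6
43: 9313 = 43·216 + 25
47: 9313 = 47·198 + 7
53: 9313 = 53·175 + 38
59: 9313 = 59·157 + 50
61: 9313 = 61·152 + 41
67: 9313 = 67·139

67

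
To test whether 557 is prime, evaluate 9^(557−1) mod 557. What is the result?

1

9^1 ≡ 9 (mod 557)
9^2 ≡ 9^2 = 81 ≡ 81 (mod 557)
9^4 ≡ 81^2 = 6561 ≡ 434 (mod 557)
9^8 ≡ 434^2 = 188356 ≡ 90 (mod 557)
9^16 ≡ 90^2 = 8100 ≡ 302 (mod 557)
9^32 ≡ 302^2 = 91204 ≡ 413 (mod 557)
9^64 ≡ 413^2 = 170569 ≡ 127 (mod 557)
9^128 ≡ 127^2 = 16129 ≡ 533 (mod 557)
9^256 ≡ 533^2 = 284089 ≡ 19 (mod 557)
9^512 ≡ 19^2 = 361 ≡ 361 (mod 557)
556 = 512 + 32 + 8 + 4 in binary powers of 2.
So 9^556 ≡ 361 · 413 · 90 · 434 ≡ 1 (mod 557).
Since the result is 1, base 9 gives no evidence that 557 is composite.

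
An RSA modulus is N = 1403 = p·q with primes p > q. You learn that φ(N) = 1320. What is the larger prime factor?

φ(n) = (p−1)(q−1) = n − (p+q) + 1, so p + q = 1403 − 1320 + 1 = 84.
p and q are the roots of t² − 84t + 1403 = 0.
Discriminant: 84² − 4·1403 = 7056 − 5612 = 1444; √1444 = 38.
q = (84 − 38)/2 = 23, p = (84 + 38)/2 = 61.
Check: 23 · 61 = 1403.

61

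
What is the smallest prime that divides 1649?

1649 is odd.
Digit sum 20, not divisible by 3.
Ends in 9: not divisible by 5.
7: 1649 = 7·235 + 4
11: 1649 = 11·149 + 10
13: 1649 = 13·126 + 11
17: 1649 = 17·97

17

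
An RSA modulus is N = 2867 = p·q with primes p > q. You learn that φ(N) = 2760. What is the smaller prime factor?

φ(n) = (p−1)(q−1) = n − (p+q) + 1, so p + q = 2867 − 2760 + 1 = 108.
p and q are the roots of t² − 108t + 2867 = 0.
Discriminant: 108² − 4·2867 = 11664 − 11468 = 196; √196 = 14.
q = (108 − 14)/2 = 47, p = (108 + 14)/2 = 61.
Check: 47 · 61 = 2867.

47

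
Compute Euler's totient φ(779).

Factor: 779 = 19 · 41.
φ(779) = (19−1) · (41−1) = 18 · 40 = 720.

720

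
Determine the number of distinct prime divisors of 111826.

5

111826 = 2 · 55913
55913 = 11 · 5083
5083 = 13 · 391
391 = 17 · 23
111826 = 2 · 11 · 13 · 17 · 23, which has 5 distinct prime factors.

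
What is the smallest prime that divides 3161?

29

3161 is odd.
Digit sum 11, not divisible by 3.
Ends in 1: not divisible by 5.
7: 3161 = 7·451 + 4
11: 3161 = 11·287 + 4
13: 3161 = 13·243 + 2
17: 3161 = 17·185 + 16
19: 3161 = 19·166 + 7
23: 3161 = 23·137 + 10
29: 3161 = 29·109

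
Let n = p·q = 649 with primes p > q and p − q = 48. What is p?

59

Since p = q + 48, we have 649 = q(q + 48), so q² + 48q − 649 = 0.
Discriminant: 48² + 4·649 = 2304 + 2596 = 4900; √4900 = 70.
q = (−48 + 70)/2 = 11, and p = q + 48 = 59.
Check: 11 · 59 = 649.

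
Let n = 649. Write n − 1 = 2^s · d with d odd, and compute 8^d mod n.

649 − 1 = 648 = 2^3 · 81, so d = 81.
8^1 ≡ 8 (mod 649)
8^2 ≡ 8^2 = 64 ≡ 64 (mod 649)
8^4 ≡ 64^2 = 4096 ≡ 202 (mod 649)
8^8 ≡ 202^2 = 40804 ≡ 566 (mod 649)
8^16 ≡ 566^2 = 320356 ≡ 399 (mod 649)
8^32 ≡ 399^2 = 159201 ≡ 196 (mod 649)
8^64 ≡ 196^2 = 38416 ≡ 125 (mod 649)
81 = 64 + 16 + 1 in binary powers of 2.
So 8^81 ≡ 125 · 399 · 8 ≡ 514 (mod 649).
Squaring chain: 514 → 53 → 213; never reaches −1, so base 8 is a Miller–Rabin witness that 649 is composite.

514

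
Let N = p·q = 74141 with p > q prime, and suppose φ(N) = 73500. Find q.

φ(n) = (p−1)(q−1) = n − (p+q) + 1, so p + q = 74141 − 73500 + 1 = 642.
p and q are the roots of t² − 642t + 74141 = 0.
Discriminant: 642² − 4·74141 = 412164 − 296564 = 115600; √115600 = 340.
q = (642 − 340)/2 = 151, p = (642 + 340)/2 = 491.
Check: 151 · 491 = 74141.

151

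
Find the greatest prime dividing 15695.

73

15695 = 5 · 3139
3139 = 43 · 73
73 is prime.
So 15695 = 5 · 43 · 73; the largest prime factor is 73.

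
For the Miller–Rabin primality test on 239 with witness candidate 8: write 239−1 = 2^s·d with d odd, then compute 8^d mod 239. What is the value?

1

239 − 1 = 238 = 2^1 · 119, so d = 119.
8^1 ≡ 8 (mod 239)
8^2 ≡ 8^2 = 64 ≡ 64 (mod 239)
8^4 ≡ 64^2 = 4096 ≡ 33 (mod 239)
8^8 ≡ 33^2 = 1089 ≡ 133 (mod 239)
8^16 ≡ 133^2 = 17689 ≡ 3 (mod 239)
8^32 ≡ 3^2 = 9 ≡ 9 (mod 239)
8^64 ≡ 9^2 = 81 ≡ 81 (mod 239)
119 = 64 + 32 + 16 + 4 + 2 + 1 in binary powers of 2.
So 8^119 ≡ 81 · 9 · 3 · 33 · 64 · 8 ≡ 1 (mod 239).
Since 8^d ≡ 1 (mod 239), base 8 does not prove 239 composite.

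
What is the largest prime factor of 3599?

3599 = 59 · 61
61 is prime.
So 3599 = 59 · 61; the largest prime factor is 61.

61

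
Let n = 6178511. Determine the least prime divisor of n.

79

6178511 is odd.
Digit sum 29, not divisible by 3.
Ends in 1: not divisible by 5.
7: 6178511 = 7·882644 + 3
11: 6178511 = 11·561682 + 9
13: 6178511 = 13·475270 + 1
17: 6178511 = 17·363441 + 14
19: 6178511 = 19·325184 + 15
23: 6178511 = 23·268630 + 21
29: 6178511 = 29·213052 + 3
31: 6178511 = 31·199306 + 25
37: 6178511 = 37·166986 + 29
41: 6178511 = 41·150695 + 16
43: 6178511 = 43·143686 + 13
47: 6178511 = 47·131457 + 32
53: 6178511 = 53·116575 + 36
59: 6178511 = 59·104720 + 31
61: 6178511 = 61·101287 + 4
67: 6178511 = 67·92216 + 39
71: 6178511 = 71·87021 + 20
73: 6178511 = 73·84637 + 10
79: 6178511 = 79·78209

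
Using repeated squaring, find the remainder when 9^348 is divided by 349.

9^1 ≡ 9 (mod 349)
9^2 ≡ 9^2 = 81 ≡ 81 (mod 349)
9^4 ≡ 81^2 = 6561 ≡ 279 (mod 349)
9^8 ≡ 279^2 = 77841 ≡ 14 (mod 349)
9^16 ≡ 14^2 = 196 ≡ 196 (mod 349)
9^32 ≡ 196^2 = 38416 ≡ 26 (mod 349)
9^64 ≡ 26^2 = 676 ≡ 327 (mod 349)
9^128 ≡ 327^2 = 106929 ≡ 135 (mod 349)
9^256 ≡ 135^2 = 18225 ≡ 77 (mod 349)
348 = 256 + 64 + 16 + 8 + 4 in binary powers of 2.
So 9^348 ≡ 77 · 327 · 196 · 14 · 279 ≡ 1 (mod 349).
Since the result is 1, base 9 gives no evidence that 349 is composite.

1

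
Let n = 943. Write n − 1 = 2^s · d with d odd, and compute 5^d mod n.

943 − 1 = 942 = 2^1 · 471, so d = 471.
5^1 ≡ 5 (mod 943)
5^2 ≡ 5^2 = 25 ≡ 25 (mod 943)
5^4 ≡ 25^2 = 625 ≡ 625 (mod 943)
5^8 ≡ 625^2 = 390625 ≡ 223 (mod 943)
5^16 ≡ 223^2 = 49729 ≡ 693 (mod 943)
5^32 ≡ 693^2 = 480249 ≡ 262 (mod 943)
5^64 ≡ 262^2 = 68644 ≡ 748 (mod 943)
5^128 ≡ 748^2 = 559504 ≡ 305 (mod 943)
5^256 ≡ 305^2 = 93025 ≡ 611 (mod 943)
471 = 256 + 128 + 64 + 16 + 4 + 2 + 1 in binary powers of 2.
So 5^471 ≡ 611 · 305 · 748 · 693 · 625 · 25 · 5 ≡ 241 (mod 943).
Squaring chain: 241; never reaches −1, so base 5 is a Miller–Rabin witness that 943 is composite.

241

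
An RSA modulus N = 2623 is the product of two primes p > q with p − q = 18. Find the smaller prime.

Since p = q + 18, we have 2623 = q(q + 18), so q² + 18q − 2623 = 0.
Discriminant: 18² + 4·2623 = 324 + 10492 = 10816; √10816 = 104.
q = (−18 + 104)/2 = 43, and p = q + 18 = 61.
Check: 43 · 61 = 2623.

43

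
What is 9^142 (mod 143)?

9^1 ≡ 9 (mod 143)
9^2 ≡ 9^2 = 81 ≡ 81 (mod 143)
9^4 ≡ 81^2 = 6561 ≡ 126 (mod 143)
9^8 ≡ 126^2 = 15876 ≡ 3 (mod 143)
9^16 ≡ 3^2 = 9 ≡ 9 (mod 143)
9^32 ≡ 9^2 = 81 ≡ 81 (mod 143)
9^64 ≡ 81^2 = 6561 ≡ 126 (mod 143)
9^128 ≡ 126^2 = 15876 ≡ 3 (mod 143)
142 = 128 + 8 + 4 + 2 in binary powers of 2.
So 9^142 ≡ 3 · 3 · 126 · 81 ≡ 48 (mod 143).
Since 48 ≠ 1, base 9 is a Fermat witness: 143 is composite.

48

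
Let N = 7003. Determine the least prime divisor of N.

47

7003 is odd.
Digit sum 10, not divisible by 3.
Ends in 3: not divisible by 5.
7: 7003 = 7·1000 + 3
11: 7003 = 11·636 + 7
13: 7003 = 13·538 + 9
17: 7003 = 17·411 + 16
19: 7003 = 19·368 + 11
23: 7003 = 23·304 + 11
29: 7003 = 29·241 + 14
31: 7003 = 31·225 + 28
37: 7003 = 37·189 + 10
41: 7003 = 41·170 + 33
43: 7003 = 43·162 + 37
47: 7003 = 47·149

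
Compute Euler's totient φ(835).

Factor: 835 = 5 · 167.
φ(835) = (5−1) · (167−1) = 4 · 166 = 664.

664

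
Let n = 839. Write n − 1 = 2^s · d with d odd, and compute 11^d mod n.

839 − 1 = 838 = 2^1 · 419, so d = 419.
11^1 ≡ 11 (mod 839)
11^2 ≡ 11^2 = 121 ≡ 121 (mod 839)
11^4 ≡ 121^2 = 14641 ≡ 378 (mod 839)
11^8 ≡ 378^2 = 142884 ≡ 254 (mod 839)
11^16 ≡ 254^2 = 64516 ≡ 752 (mod 839)
11^32 ≡ 752^2 = 565504 ≡ 18 (mod 839)
11^64 ≡ 18^2 = 324 ≡ 324 (mod 839)
11^128 ≡ 324^2 = 104976 ≡ 101 (mod 839)
11^256 ≡ 101^2 = 10201 ≡ 133 (mod 839)
419 = 256 + 128 + 32 + 2 + 1 in binary powers of 2.
So 11^419 ≡ 133 · 101 · 18 · 121 · 11 ≡ 838 (mod 839).
Since 11^d ≡ 838 (mod 839), base 11 does not prove 839 composite.

838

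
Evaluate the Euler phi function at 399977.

383760

Factor: 399977 = 61 · 79 · 83.
φ(399977) = (61−1) · (79−1) · (83−1) = 60 · 78 · 82 = 383760.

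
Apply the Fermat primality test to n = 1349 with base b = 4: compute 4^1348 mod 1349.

4^1 ≡ 4 (mod 1349)
4^2 ≡ 4^2 = 16 ≡ 16 (mod 1349)
4^4 ≡ 16^2 = 256 ≡ 256 (mod 1349)
4^8 ≡ 256^2 = 65536 ≡ 784 (mod 1349)
4^16 ≡ 784^2 = 614656 ≡ 861 (mod 1349)
4^32 ≡ 861^2 = 741321 ≡ 720 (mod 1349)
4^64 ≡ 720^2 = 518400 ≡ 384 (mod 1349)
4^128 ≡ 384^2 = 147456 ≡ 415 (mod 1349)
4^256 ≡ 415^2 = 172225 ≡ 902 (mod 1349)
4^512 ≡ 902^2 = 813604 ≡ 157 (mod 1349)
4^1024 ≡ 157^2 = 24649 ≡ 367 (mod 1349)
1348 = 1024 + 256 + 64 + 4 in binary powers of 2.
So 4^1348 ≡ 367 · 902 · 384 · 256 ≡ 215 (mod 1349).
Since 215 ≠ 1, base 4 is a Fermat witness: 1349 is composite.

215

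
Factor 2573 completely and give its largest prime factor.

83

2573 = 31 · 83
83 is prime.
So 2573 = 31 · 83; the largest prime factor is 83.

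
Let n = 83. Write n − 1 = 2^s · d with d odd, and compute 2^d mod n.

83 − 1 = 82 = 2^1 · 41, so d = 41.
2^1 ≡ 2 (mod 83)
2^2 ≡ 2^2 = 4 ≡ 4 (mod 83)
2^4 ≡ 4^2 = 16 ≡ 16 (mod 83)
2^8 ≡ 16^2 = 256 ≡ 7 (mod 83)
2^16 ≡ 7^2 = 49 ≡ 49 (mod 83)
2^32 ≡ 49^2 = 2401 ≡ 77 (mod 83)
41 = 32 + 8 + 1 in binary powers of 2.
So 2^41 ≡ 77 · 7 · 2 ≡ 82 (mod 83).
Since 2^d ≡ 82 (mod 83), base 2 does not prove 83 composite.

82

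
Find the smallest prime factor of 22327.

83

22327 is odd.
Digit sum 16, not divisible by 3.
Ends in 7: not divisible by 5.
7: 22327 = 7·3189 + 4
11: 22327 = 11·2029 + 8
13: 22327 = 13·1717 + 6
17: 22327 = 17·1313 + 6
19: 22327 = 19·1175 + 2
23: 22327 = 23·970 + 17
29: 22327 = 29·769 + 26
31: 22327 = 31·720 + 7
37: 22327 = 37·603 + 16
41: 22327 = 41·544 + 23
43: 22327 = 43·519 + 10
47: 22327 = 47·475 + 2
53: 22327 = 53·421 + 14
59: 22327 = 59·378 + 25
61: 22327 = 61·366 + 1
67: 22327 = 67·333 + 16
71: 22327 = 71·314 + 33
73: 22327 = 73·305 + 62
79: 22327 = 79·282 + 49
83: 22327 = 83·269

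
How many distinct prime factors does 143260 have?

5

143260 = 2^2 · 35815
35815 = 5 · 7163
7163 = 13 · 551
551 = 19 · 29
143260 = 2^2 · 5 · 13 · 19 · 29, which has 5 distinct prime factors.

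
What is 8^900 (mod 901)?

169

8^1 ≡ 8 (mod 901)
8^2 ≡ 8^2 = 64 ≡ 64 (mod 901)
8^4 ≡ 64^2 = 4096 ≡ 492 (mod 901)
8^8 ≡ 492^2 = 242064 ≡ 596 (mod 901)
8^16 ≡ 596^2 = 355216 ≡ 222 (mod 901)
8^32 ≡ 222^2 = 49284 ≡ 630 (mod 901)
8^64 ≡ 630^2 = 396900 ≡ 460 (mod 901)
8^128 ≡ 460^2 = 211600 ≡ 766 (mod 901)
8^256 ≡ 766^2 = 586756 ≡ 205 (mod 901)
8^512 ≡ 205^2 = 42025 ≡ 579 (mod 901)
900 = 512 + 256 + 128 + 4 in binary powers of 2.
So 8^900 ≡ 579 · 205 · 766 · 492 ≡ 169 (mod 901).
Since 169 ≠ 1, base 8 is a Fermat witness: 901 is composite.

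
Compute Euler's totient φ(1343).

Factor: 1343 = 17 · 79.
φ(1343) = (17−1) · (79−1) = 16 · 78 = 1248.

1248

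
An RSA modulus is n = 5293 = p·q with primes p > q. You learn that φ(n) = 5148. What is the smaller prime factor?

67

φ(n) = (p−1)(q−1) = n − (p+q) + 1, so p + q = 5293 − 5148 + 1 = 146.
p and q are the roots of t² − 146t + 5293 = 0.
Discriminant: 146² − 4·5293 = 21316 − 21172 = 144; √144 = 12.
q = (146 − 12)/2 = 67, p = (146 + 12)/2 = 79.
Check: 67 · 79 = 5293.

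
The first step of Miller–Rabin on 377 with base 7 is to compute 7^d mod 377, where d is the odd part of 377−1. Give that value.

377 − 1 = 376 = 2^3 · 47, so d = 47.
7^1 ≡ 7 (mod 377)
7^2 ≡ 7^2 = 49 ≡ 49 (mod 377)
7^4 ≡ 49^2 = 2401 ≡ 139 (mod 377)
7^8 ≡ 139^2 = 19321 ≡ 94 (mod 377)
7^16 ≡ 94^2 = 8836 ≡ 165 (mod 377)
7^32 ≡ 165^2 = 27225 ≡ 81 (mod 377)
47 = 32 + 8 + 4 + 2 + 1 in binary powers of 2.
So 7^47 ≡ 81 · 94 · 139 · 49 · 7 ≡ 132 (mod 377).
Squaring chain: 132 → 82 → 315; never reaches −1, so base 7 is a Miller–Rabin witness that 377 is composite.

132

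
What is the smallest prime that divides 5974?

2

5974 is even: 2 divides it.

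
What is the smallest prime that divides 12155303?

73

12155303 is odd.
Digit sum 20, not divisible by 3.
Ends in 3: not divisible by 5.
7: 12155303 = 7·1736471 + 6
11: 12155303 = 11·1105027 + 6
13: 12155303 = 13·935023 + 4
17: 12155303 = 17·715017 + 14
19: 12155303 = 19·639752 + 15
23: 12155303 = 23·528491 + 10
29: 12155303 = 29·419148 + 11
31: 12155303 = 31·392106 + 17
37: 12155303 = 37·328521 + 26
41: 12155303 = 41·296470 + 33
43: 12155303 = 43·282681 + 20
47: 12155303 = 47·258623 + 22
53: 12155303 = 53·229345 + 18
59: 12155303 = 59·206022 + 5
61: 12155303 = 61·199267 + 16
67: 12155303 = 67·181422 + 29
71: 12155303 = 71·171201 + 32
73: 12155303 = 73·166511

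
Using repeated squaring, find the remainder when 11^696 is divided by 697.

11^1 ≡ 11 (mod 697)
11^2 ≡ 11^2 = 121 ≡ 121 (mod 697)
11^4 ≡ 121^2 = 14641 ≡ 4 (mod 697)
11^8 ≡ 4^2 = 16 ≡ 16 (mod 697)
11^16 ≡ 16^2 = 256 ≡ 256 (mod 697)
11^32 ≡ 256^2 = 65536 ≡ 18 (mod 697)
11^64 ≡ 18^2 = 324 ≡ 324 (mod 697)
11^128 ≡ 324^2 = 104976 ≡ 426 (mod 697)
11^256 ≡ 426^2 = 181476 ≡ 256 (mod 697)
11^512 ≡ 256^2 = 65536 ≡ 18 (mod 697)
696 = 512 + 128 + 32 + 16 + 8 in binary powers of 2.
So 11^696 ≡ 18 · 426 · 18 · 256 · 16 ≡ 543 (mod 697).
Since 543 ≠ 1, base 11 is a Fermat witness: 697 is composite.

543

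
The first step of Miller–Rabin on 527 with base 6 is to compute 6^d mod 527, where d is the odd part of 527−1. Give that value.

150

527 − 1 = 526 = 2^1 · 263, so d = 263.
6^1 ≡ 6 (mod 527)
6^2 ≡ 6^2 = 36 ≡ 36 (mod 527)
6^4 ≡ 36^2 = 1296 ≡ 242 (mod 527)
6^8 ≡ 242^2 = 58564 ≡ 67 (mod 527)
6^16 ≡ 67^2 = 4489 ≡ 273 (mod 527)
6^32 ≡ 273^2 = 74529 ≡ 222 (mod 527)
6^64 ≡ 222^2 = 49284 ≡ 273 (mod 527)
6^128 ≡ 273^2 = 74529 ≡ 222 (mod 527)
6^256 ≡ 222^2 = 49284 ≡ 273 (mod 527)
263 = 256 + 4 + 2 + 1 in binary powers of 2.
So 6^263 ≡ 273 · 242 · 36 · 6 ≡ 150 (mod 527).
Squaring chain: 150; never reaches −1, so base 6 is a Miller–Rabin witness that 527 is composite.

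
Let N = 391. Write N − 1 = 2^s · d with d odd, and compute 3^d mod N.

282

391 − 1 = 390 = 2^1 · 195, so d = 195.
3^1 ≡ 3 (mod 391)
3^2 ≡ 3^2 = 9 ≡ 9 (mod 391)
3^4 ≡ 9^2 = 81 ≡ 81 (mod 391)
3^8 ≡ 81^2 = 6561 ≡ 305 (mod 391)
3^16 ≡ 305^2 = 93025 ≡ 358 (mod 391)
3^32 ≡ 358^2 = 128164 ≡ 307 (mod 391)
3^64 ≡ 307^2 = 94249 ≡ 18 (mod 391)
3^128 ≡ 18^2 = 324 ≡ 324 (mod 391)
195 = 128 + 64 + 2 + 1 in binary powers of 2.
So 3^195 ≡ 324 · 18 · 9 · 3 ≡ 282 (mod 391).
Squaring chain: 282; never reaches −1, so base 3 is a Miller–Rabin witness that 391 is composite.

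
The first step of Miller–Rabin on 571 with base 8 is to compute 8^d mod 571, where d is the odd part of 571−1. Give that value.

571 − 1 = 570 = 2^1 · 285, so d = 285.
8^1 ≡ 8 (mod 571)
8^2 ≡ 8^2 = 64 ≡ 64 (mod 571)
8^4 ≡ 64^2 = 4096 ≡ 99 (mod 571)
8^8 ≡ 99^2 = 9801 ≡ 94 (mod 571)
8^16 ≡ 94^2 = 8836 ≡ 271 (mod 571)
8^32 ≡ 271^2 = 73441 ≡ 353 (mod 571)
8^64 ≡ 353^2 = 124609 ≡ 131 (mod 571)
8^128 ≡ 131^2 = 17161 ≡ 31 (mod 571)
8^256 ≡ 31^2 = 961 ≡ 390 (mod 571)
285 = 256 + 16 + 8 + 4 + 1 in binary powers of 2.
So 8^285 ≡ 390 · 271 · 94 · 99 · 8 ≡ 570 (mod 571).
Since 8^d ≡ 570 (mod 571), base 8 does not prove 571 composite.

570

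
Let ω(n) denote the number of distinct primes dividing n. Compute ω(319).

2

319 = 11 · 29
319 = 11 · 29, which has 2 distinct prime factors.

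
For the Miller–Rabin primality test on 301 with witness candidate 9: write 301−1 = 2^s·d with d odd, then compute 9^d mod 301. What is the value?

274

301 − 1 = 300 = 2^2 · 75, so d = 75.
9^1 ≡ 9 (mod 301)
9^2 ≡ 9^2 = 81 ≡ 81 (mod 301)
9^4 ≡ 81^2 = 6561 ≡ 240 (mod 301)
9^8 ≡ 240^2 = 57600 ≡ 109 (mod 301)
9^16 ≡ 109^2 = 11881 ≡ 142 (mod 301)
9^32 ≡ 142^2 = 20164 ≡ 298 (mod 301)
9^64 ≡ 298^2 = 88804 ≡ 9 (mod 301)
75 = 64 + 8 + 2 + 1 in binary powers of 2.
So 9^75 ≡ 9 · 109 · 81 · 9 ≡ 274 (mod 301).
Squaring chain: 274 → 127; never reaches −1, so base 9 is a Miller–Rabin witness that 301 is composite.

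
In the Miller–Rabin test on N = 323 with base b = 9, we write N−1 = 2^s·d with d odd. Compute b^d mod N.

323 − 1 = 322 = 2^1 · 161, so d = 161.
9^1 ≡ 9 (mod 323)
9^2 ≡ 9^2 = 81 ≡ 81 (mod 323)
9^4 ≡ 81^2 = 6561 ≡ 101 (mod 323)
9^8 ≡ 101^2 = 10201 ≡ 188 (mod 323)
9^16 ≡ 188^2 = 35344 ≡ 137 (mod 323)
9^32 ≡ 137^2 = 18769 ≡ 35 (mod 323)
9^64 ≡ 35^2 = 1225 ≡ 256 (mod 323)
9^128 ≡ 256^2 = 65536 ≡ 290 (mod 323)
161 = 128 + 32 + 1 in binary powers of 2.
So 9^161 ≡ 290 · 35 · 9 ≡ 264 (mod 323).
Squaring chain: 264; never reaches −1, so base 9 is a Miller–Rabin witness that 323 is composite.

264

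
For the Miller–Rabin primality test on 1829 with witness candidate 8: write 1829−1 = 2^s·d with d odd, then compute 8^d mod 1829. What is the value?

1829 − 1 = 1828 = 2^2 · 457, so d = 457.
8^1 ≡ 8 (mod 1829)
8^2 ≡ 8^2 = 64 ≡ 64 (mod 1829)
8^4 ≡ 64^2 = 4096 ≡ 438 (mod 1829)
8^8 ≡ 438^2 = 191844 ≡ 1628 (mod 1829)
8^16 ≡ 1628^2 = 2650384 ≡ 163 (mod 1829)
8^32 ≡ 163^2 = 26569 ≡ 963 (mod 1829)
8^64 ≡ 963^2 = 927369 ≡ 66 (mod 1829)
8^128 ≡ 66^2 = 4356 ≡ 698 (mod 1829)
8^256 ≡ 698^2 = 487204 ≡ 690 (mod 1829)
457 = 256 + 128 + 64 + 8 + 1 in binary powers of 2.
So 8^457 ≡ 690 · 698 · 66 · 1628 · 8 ≡ 157 (mod 1829).
Squaring chain: 157 → 872; never reaches −1, so base 8 is a Miller–Rabin witness that 1829 is composite.

157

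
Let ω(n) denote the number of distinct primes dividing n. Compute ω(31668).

31668 = 2^2 · 7917
7917 = 3 · 2639
2639 = 7 · 377
377 = 13 · 29
31668 = 2^2 · 3 · 7 · 13 · 29, which has 5 distinct prime factors.

5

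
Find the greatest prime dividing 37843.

71

37843 = 13 · 2911
2911 = 41 · 71
71 is prime.
So 37843 = 13 · 41 · 71; the largest prime factor is 71.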